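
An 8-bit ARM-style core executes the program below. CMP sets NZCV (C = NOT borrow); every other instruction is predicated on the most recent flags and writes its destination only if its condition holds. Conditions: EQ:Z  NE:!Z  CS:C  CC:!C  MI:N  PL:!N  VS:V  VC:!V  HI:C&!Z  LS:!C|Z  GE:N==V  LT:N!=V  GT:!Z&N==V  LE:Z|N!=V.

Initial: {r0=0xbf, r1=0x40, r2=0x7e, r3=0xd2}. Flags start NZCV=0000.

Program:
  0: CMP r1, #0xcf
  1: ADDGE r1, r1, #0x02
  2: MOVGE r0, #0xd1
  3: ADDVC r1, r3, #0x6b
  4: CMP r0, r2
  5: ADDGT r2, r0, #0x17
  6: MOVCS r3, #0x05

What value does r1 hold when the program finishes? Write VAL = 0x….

0: ✓ CMP  NZCV=0000
1: ✓ ADDGE  r1←0x42
2: ✓ MOVGE  r0←0xd1
3: ✓ ADDVC  r1←0x3d
4: ✓ CMP  NZCV=0011
5: · ADDGT
6: ✓ MOVCS  r3←0x05

VAL = 0x3d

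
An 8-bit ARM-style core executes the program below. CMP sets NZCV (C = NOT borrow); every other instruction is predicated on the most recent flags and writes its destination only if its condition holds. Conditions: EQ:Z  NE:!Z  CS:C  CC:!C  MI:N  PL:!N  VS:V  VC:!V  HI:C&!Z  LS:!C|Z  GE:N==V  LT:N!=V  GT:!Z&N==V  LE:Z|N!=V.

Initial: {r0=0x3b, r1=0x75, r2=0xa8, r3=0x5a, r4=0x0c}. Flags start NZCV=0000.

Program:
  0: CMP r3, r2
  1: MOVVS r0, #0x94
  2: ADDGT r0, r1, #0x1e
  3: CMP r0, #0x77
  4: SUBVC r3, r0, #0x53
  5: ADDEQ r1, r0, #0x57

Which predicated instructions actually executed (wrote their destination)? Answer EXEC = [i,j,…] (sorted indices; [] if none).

0: ✓ CMP  NZCV=1001
1: ✓ MOVVS  r0←0x94
2: ✓ ADDGT  r0←0x93
3: ✓ CMP  NZCV=0011
4: · SUBVC
5: · ADDEQ

EXEC = [1,2]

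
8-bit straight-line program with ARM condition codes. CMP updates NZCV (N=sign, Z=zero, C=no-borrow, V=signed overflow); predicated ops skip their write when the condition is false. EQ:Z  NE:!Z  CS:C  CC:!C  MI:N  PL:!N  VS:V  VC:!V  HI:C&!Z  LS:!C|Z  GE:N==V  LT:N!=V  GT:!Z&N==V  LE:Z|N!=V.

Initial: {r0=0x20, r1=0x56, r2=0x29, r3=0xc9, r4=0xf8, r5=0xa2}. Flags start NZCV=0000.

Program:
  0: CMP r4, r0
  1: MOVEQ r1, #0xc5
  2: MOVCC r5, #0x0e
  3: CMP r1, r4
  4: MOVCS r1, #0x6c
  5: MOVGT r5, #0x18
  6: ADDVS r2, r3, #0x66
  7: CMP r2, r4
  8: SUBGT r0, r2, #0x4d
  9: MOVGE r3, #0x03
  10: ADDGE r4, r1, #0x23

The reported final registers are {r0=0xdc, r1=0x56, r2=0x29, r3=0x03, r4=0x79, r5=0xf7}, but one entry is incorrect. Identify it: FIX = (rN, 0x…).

FIX = (r5, 0x18)

0: ✓ CMP  NZCV=1010
1: · MOVEQ
2: · MOVCC
3: ✓ CMP  NZCV=0000
4: · MOVCS
5: ✓ MOVGT  r5←0x18
6: · ADDVS
7: ✓ CMP  NZCV=0000
8: ✓ SUBGT  r0←0xdc
9: ✓ MOVGE  r3←0x03
10: ✓ ADDGE  r4←0x79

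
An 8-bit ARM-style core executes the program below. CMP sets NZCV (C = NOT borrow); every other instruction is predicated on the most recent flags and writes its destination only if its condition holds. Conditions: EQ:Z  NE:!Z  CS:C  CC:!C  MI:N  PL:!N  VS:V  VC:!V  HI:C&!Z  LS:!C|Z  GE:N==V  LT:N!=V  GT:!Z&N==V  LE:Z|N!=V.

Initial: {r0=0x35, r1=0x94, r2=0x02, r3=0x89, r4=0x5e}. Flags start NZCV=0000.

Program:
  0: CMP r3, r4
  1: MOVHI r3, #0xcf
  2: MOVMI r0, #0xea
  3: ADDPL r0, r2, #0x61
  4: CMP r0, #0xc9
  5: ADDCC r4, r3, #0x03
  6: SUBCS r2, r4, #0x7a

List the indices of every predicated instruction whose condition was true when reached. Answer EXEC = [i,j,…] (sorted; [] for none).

0: ✓ CMP  NZCV=0011
1: ✓ MOVHI  r3←0xcf
2: · MOVMI
3: ✓ ADDPL  r0←0x63
4: ✓ CMP  NZCV=1001
5: ✓ ADDCC  r4←0xd2
6: · SUBCS

EXEC = [1,3,5]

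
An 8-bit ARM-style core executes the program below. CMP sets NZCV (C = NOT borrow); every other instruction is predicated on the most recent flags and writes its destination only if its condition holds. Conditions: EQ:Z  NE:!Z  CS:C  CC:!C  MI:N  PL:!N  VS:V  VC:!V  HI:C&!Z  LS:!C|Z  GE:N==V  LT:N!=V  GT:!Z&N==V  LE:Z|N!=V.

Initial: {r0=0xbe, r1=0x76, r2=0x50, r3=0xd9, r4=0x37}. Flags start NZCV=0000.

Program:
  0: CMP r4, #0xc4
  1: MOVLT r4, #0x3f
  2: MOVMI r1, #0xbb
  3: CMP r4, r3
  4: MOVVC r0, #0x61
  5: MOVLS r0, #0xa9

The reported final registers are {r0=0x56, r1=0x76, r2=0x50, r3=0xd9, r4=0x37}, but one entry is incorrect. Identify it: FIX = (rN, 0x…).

FIX = (r0, 0xa9)

0: ✓ CMP  NZCV=0000
1: · MOVLT
2: · MOVMI
3: ✓ CMP  NZCV=0000
4: ✓ MOVVC  r0←0x61
5: ✓ MOVLS  r0←0xa9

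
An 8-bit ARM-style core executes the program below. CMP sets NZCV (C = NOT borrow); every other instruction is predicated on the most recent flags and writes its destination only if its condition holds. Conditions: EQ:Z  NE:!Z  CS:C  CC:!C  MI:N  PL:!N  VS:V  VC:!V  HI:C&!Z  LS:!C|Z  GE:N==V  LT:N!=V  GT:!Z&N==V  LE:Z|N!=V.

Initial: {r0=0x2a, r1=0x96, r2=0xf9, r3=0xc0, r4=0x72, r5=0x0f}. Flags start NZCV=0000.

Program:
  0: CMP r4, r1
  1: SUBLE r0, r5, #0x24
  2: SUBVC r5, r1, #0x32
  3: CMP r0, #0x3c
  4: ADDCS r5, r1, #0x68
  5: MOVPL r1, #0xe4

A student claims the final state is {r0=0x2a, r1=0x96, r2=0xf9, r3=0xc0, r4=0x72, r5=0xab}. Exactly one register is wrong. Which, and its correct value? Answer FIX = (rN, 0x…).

[0] flags=1001 → (cmp)
[1] flags=1001 LE?F → skip
[2] flags=1001 VC?F → skip
[3] flags=1000 → (cmp)
[4] flags=1000 CS?F → skip
[5] flags=1000 PL?F → skip

FIX = (r5, 0x0f)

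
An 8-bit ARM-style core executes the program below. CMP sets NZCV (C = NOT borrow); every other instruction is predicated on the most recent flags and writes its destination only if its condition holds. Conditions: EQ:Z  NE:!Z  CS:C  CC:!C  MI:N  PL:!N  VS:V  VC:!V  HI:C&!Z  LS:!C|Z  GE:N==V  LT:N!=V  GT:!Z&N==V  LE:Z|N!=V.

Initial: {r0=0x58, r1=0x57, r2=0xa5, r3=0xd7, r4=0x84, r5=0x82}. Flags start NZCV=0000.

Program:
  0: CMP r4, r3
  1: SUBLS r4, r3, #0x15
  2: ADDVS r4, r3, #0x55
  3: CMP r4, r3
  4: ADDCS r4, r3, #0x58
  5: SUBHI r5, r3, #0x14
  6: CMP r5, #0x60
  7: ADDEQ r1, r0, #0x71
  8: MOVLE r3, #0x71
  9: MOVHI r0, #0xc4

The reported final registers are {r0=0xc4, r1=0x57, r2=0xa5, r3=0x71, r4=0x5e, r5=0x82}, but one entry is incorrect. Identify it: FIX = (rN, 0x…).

FIX = (r4, 0xc2)

[0] flags=1000 → (cmp)
[1] flags=1000 LS?T → r4=0xc2
[2] flags=1000 VS?F → skip
[3] flags=1000 → (cmp)
[4] flags=1000 CS?F → skip
[5] flags=1000 HI?F → skip
[6] flags=0011 → (cmp)
[7] flags=0011 EQ?F → skip
[8] flags=0011 LE?T → r3=0x71
[9] flags=0011 HI?T → r0=0xc4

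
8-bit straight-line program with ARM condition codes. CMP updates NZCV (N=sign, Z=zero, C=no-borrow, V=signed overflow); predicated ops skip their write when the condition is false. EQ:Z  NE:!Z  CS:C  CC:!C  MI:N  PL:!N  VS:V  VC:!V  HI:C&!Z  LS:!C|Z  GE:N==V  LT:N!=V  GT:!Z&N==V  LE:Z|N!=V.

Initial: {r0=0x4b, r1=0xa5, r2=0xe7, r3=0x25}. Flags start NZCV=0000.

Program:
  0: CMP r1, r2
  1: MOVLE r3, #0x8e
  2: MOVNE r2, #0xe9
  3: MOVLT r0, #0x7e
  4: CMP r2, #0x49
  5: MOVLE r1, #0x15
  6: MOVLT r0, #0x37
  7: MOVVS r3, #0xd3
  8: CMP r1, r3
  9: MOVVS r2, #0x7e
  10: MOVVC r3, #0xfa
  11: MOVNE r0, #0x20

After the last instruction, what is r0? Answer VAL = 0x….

0: ✓ CMP  NZCV=1000
1: ✓ MOVLE  r3←0x8e
2: ✓ MOVNE  r2←0xe9
3: ✓ MOVLT  r0←0x7e
4: ✓ CMP  NZCV=1010
5: ✓ MOVLE  r1←0x15
6: ✓ MOVLT  r0←0x37
7: · MOVVS
8: ✓ CMP  NZCV=1001
9: ✓ MOVVS  r2←0x7e
10: · MOVVC
11: ✓ MOVNE  r0←0x20

VAL = 0x20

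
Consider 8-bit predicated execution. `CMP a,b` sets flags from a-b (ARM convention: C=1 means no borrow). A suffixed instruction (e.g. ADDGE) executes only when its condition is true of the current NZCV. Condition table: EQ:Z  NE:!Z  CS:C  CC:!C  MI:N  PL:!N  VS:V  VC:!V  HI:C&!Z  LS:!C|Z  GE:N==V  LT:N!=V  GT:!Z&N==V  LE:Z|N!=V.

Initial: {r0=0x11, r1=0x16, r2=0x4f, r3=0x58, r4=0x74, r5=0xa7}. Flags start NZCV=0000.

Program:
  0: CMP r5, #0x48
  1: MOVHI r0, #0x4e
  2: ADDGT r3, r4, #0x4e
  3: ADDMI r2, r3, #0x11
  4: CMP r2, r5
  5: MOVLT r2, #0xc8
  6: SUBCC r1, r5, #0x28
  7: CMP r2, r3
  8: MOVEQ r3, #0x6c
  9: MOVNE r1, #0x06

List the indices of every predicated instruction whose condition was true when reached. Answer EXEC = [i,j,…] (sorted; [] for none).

EXEC = [1,6,9]

[0] flags=0011 → (cmp)
[1] flags=0011 HI?T → r0=0x4e
[2] flags=0011 GT?F → skip
[3] flags=0011 MI?F → skip
[4] flags=1001 → (cmp)
[5] flags=1001 LT?F → skip
[6] flags=1001 CC?T → r1=0x7f
[7] flags=1000 → (cmp)
[8] flags=1000 EQ?F → skip
[9] flags=1000 NE?T → r1=0x06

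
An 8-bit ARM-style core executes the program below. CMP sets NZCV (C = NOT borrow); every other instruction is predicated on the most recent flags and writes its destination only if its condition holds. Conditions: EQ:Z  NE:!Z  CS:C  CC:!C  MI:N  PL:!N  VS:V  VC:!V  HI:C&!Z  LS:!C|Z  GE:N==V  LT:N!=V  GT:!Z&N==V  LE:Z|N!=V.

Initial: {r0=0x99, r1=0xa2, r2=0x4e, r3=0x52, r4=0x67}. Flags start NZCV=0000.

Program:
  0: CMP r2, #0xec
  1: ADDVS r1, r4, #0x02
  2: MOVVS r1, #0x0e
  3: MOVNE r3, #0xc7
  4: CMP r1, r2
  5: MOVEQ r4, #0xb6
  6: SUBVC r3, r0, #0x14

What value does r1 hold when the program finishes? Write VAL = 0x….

VAL = 0xa2

[0] flags=0000 → (cmp)
[1] flags=0000 VS?F → skip
[2] flags=0000 VS?F → skip
[3] flags=0000 NE?T → r3=0xc7
[4] flags=0011 → (cmp)
[5] flags=0011 EQ?F → skip
[6] flags=0011 VC?F → skip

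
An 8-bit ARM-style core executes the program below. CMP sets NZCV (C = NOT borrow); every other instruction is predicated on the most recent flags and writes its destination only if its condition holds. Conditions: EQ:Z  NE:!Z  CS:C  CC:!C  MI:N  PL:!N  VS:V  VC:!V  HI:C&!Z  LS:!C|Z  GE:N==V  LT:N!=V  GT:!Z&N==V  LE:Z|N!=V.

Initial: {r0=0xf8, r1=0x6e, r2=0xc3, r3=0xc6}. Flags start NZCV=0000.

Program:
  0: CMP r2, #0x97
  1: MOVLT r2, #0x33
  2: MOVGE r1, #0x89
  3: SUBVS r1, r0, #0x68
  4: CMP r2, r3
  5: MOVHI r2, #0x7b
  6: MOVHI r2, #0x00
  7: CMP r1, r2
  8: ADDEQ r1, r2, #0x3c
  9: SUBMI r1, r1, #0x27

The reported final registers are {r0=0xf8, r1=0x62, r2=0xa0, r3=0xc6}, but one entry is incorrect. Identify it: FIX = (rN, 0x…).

0: ✓ CMP  NZCV=0010
1: · MOVLT
2: ✓ MOVGE  r1←0x89
3: · SUBVS
4: ✓ CMP  NZCV=1000
5: · MOVHI
6: · MOVHI
7: ✓ CMP  NZCV=1000
8: · ADDEQ
9: ✓ SUBMI  r1←0x62

FIX = (r2, 0xc3)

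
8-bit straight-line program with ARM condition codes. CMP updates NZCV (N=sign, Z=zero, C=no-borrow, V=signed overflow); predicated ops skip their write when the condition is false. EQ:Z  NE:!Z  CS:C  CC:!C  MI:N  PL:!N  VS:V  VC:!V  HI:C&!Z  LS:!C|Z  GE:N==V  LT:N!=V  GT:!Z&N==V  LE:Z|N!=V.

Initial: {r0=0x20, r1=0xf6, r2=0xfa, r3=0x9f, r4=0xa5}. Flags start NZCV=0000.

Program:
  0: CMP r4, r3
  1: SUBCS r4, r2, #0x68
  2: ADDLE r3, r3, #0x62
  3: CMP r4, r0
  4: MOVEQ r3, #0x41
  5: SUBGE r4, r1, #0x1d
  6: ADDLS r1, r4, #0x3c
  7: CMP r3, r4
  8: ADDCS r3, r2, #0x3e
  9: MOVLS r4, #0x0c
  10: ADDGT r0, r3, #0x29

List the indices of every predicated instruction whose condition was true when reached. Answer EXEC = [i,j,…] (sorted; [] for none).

0: ✓ CMP  NZCV=0010
1: ✓ SUBCS  r4←0x92
2: · ADDLE
3: ✓ CMP  NZCV=0011
4: · MOVEQ
5: · SUBGE
6: · ADDLS
7: ✓ CMP  NZCV=0010
8: ✓ ADDCS  r3←0x38
9: · MOVLS
10: ✓ ADDGT  r0←0x61

EXEC = [1,8,10]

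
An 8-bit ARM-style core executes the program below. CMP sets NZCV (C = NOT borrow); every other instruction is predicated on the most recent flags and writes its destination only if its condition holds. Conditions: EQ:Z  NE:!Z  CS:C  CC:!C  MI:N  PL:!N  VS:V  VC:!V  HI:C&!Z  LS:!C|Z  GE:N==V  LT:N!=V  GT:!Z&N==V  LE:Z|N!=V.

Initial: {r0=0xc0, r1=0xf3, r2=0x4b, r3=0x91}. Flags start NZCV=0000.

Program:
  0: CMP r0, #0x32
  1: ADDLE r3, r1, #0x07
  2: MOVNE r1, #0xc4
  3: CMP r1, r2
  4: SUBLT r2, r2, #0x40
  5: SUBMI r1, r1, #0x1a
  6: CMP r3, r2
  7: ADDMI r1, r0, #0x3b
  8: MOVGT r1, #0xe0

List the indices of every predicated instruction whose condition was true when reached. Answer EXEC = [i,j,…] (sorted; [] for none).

0: ✓ CMP  NZCV=1010
1: ✓ ADDLE  r3←0xfa
2: ✓ MOVNE  r1←0xc4
3: ✓ CMP  NZCV=0011
4: ✓ SUBLT  r2←0x0b
5: · SUBMI
6: ✓ CMP  NZCV=1010
7: ✓ ADDMI  r1←0xfb
8: · MOVGT

EXEC = [1,2,4,7]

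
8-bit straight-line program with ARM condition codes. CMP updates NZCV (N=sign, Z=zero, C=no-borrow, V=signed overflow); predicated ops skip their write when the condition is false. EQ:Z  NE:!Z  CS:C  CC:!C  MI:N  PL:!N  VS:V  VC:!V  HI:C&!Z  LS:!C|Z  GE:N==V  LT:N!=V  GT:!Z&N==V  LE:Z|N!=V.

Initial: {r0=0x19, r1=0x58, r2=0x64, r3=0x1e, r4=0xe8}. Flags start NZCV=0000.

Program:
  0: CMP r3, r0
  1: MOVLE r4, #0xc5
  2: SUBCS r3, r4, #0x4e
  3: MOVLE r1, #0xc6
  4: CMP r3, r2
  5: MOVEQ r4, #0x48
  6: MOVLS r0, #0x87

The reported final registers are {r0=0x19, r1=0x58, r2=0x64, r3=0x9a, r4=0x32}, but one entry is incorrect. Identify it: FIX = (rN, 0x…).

[0] flags=0010 → (cmp)
[1] flags=0010 LE?F → skip
[2] flags=0010 CS?T → r3=0x9a
[3] flags=0010 LE?F → skip
[4] flags=0011 → (cmp)
[5] flags=0011 EQ?F → skip
[6] flags=0011 LS?F → skip

FIX = (r4, 0xe8)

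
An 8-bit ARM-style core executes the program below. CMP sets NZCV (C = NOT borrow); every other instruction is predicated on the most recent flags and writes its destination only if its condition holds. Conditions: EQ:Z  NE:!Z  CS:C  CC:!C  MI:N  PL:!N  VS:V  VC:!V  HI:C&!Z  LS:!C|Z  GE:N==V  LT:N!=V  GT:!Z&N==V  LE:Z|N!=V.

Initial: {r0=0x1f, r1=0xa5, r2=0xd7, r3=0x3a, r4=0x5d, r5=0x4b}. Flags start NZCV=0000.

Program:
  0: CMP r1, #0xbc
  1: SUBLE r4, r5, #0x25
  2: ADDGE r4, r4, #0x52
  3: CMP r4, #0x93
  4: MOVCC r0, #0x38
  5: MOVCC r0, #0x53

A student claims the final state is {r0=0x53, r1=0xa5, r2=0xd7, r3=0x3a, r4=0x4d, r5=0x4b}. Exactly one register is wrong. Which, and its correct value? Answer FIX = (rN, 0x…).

FIX = (r4, 0x26)

0: ✓ CMP  NZCV=1000
1: ✓ SUBLE  r4←0x26
2: · ADDGE
3: ✓ CMP  NZCV=1001
4: ✓ MOVCC  r0←0x38
5: ✓ MOVCC  r0←0x53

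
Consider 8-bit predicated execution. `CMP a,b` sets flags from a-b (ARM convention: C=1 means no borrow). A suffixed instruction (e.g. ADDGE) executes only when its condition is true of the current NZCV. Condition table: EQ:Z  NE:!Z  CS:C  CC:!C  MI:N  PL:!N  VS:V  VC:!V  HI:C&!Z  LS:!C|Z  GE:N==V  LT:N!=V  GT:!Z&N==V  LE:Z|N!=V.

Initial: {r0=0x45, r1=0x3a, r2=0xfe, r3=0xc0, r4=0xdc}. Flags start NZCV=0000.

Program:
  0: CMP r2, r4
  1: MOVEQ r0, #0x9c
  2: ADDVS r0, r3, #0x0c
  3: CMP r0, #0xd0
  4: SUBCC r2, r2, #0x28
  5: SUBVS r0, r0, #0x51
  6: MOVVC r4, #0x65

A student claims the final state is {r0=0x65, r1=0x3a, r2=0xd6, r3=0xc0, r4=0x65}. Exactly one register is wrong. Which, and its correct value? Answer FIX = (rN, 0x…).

[0] flags=0010 → (cmp)
[1] flags=0010 EQ?F → skip
[2] flags=0010 VS?F → skip
[3] flags=0000 → (cmp)
[4] flags=0000 CC?T → r2=0xd6
[5] flags=0000 VS?F → skip
[6] flags=0000 VC?T → r4=0x65

FIX = (r0, 0x45)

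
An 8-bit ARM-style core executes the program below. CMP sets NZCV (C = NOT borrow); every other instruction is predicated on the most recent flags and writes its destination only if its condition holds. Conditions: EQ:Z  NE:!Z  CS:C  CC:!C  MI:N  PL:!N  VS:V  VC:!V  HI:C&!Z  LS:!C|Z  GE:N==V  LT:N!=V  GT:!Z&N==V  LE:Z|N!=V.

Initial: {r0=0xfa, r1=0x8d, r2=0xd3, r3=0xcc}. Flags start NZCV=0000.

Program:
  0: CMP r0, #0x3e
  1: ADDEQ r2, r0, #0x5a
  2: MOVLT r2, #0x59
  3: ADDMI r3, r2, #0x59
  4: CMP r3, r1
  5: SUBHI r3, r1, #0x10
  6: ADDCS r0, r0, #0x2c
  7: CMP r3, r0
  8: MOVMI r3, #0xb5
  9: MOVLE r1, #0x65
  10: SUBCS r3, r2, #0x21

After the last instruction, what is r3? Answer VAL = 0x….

VAL = 0x38

0: ✓ CMP  NZCV=1010
1: · ADDEQ
2: ✓ MOVLT  r2←0x59
3: ✓ ADDMI  r3←0xb2
4: ✓ CMP  NZCV=0010
5: ✓ SUBHI  r3←0x7d
6: ✓ ADDCS  r0←0x26
7: ✓ CMP  NZCV=0010
8: · MOVMI
9: · MOVLE
10: ✓ SUBCS  r3←0x38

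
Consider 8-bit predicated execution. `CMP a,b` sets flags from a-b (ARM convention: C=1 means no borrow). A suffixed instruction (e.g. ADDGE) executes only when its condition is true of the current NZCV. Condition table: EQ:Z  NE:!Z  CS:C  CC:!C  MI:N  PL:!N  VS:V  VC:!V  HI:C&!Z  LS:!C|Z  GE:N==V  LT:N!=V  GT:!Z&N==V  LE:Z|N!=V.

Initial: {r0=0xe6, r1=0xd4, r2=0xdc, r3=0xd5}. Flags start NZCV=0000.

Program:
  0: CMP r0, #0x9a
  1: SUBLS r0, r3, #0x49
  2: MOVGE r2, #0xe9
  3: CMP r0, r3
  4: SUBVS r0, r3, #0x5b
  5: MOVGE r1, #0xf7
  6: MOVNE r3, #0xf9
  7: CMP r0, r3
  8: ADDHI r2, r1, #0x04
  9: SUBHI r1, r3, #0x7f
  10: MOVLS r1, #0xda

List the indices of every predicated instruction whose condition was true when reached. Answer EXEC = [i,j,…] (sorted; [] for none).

[0] flags=0010 → (cmp)
[1] flags=0010 LS?F → skip
[2] flags=0010 GE?T → r2=0xe9
[3] flags=0010 → (cmp)
[4] flags=0010 VS?F → skip
[5] flags=0010 GE?T → r1=0xf7
[6] flags=0010 NE?T → r3=0xf9
[7] flags=1000 → (cmp)
[8] flags=1000 HI?F → skip
[9] flags=1000 HI?F → skip
[10] flags=1000 LS?T → r1=0xda

EXEC = [2,5,6,10]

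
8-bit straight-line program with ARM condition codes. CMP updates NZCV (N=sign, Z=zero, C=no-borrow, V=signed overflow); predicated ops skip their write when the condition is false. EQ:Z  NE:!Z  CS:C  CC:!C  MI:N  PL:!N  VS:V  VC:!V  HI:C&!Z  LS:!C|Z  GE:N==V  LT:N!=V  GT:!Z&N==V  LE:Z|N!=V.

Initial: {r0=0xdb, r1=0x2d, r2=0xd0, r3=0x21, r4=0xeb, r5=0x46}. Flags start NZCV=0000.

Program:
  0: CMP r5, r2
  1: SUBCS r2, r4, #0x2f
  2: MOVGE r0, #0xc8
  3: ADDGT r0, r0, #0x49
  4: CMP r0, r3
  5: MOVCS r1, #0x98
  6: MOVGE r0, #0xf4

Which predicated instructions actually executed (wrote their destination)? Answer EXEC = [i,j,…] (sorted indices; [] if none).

0: ✓ CMP  NZCV=0000
1: · SUBCS
2: ✓ MOVGE  r0←0xc8
3: ✓ ADDGT  r0←0x11
4: ✓ CMP  NZCV=1000
5: · MOVCS
6: · MOVGE

EXEC = [2,3]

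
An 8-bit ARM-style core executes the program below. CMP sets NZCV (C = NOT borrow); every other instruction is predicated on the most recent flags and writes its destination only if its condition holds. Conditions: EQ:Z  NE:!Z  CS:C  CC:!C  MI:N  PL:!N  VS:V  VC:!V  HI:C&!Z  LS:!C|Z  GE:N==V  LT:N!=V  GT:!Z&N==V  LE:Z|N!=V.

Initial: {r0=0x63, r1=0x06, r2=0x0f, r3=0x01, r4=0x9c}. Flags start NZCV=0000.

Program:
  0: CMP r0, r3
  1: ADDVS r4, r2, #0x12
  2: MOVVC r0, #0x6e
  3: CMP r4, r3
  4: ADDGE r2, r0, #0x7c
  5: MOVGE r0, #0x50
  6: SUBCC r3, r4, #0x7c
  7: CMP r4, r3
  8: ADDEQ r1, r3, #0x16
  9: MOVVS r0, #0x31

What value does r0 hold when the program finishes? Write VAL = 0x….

VAL = 0x6e

0: ✓ CMP  NZCV=0010
1: · ADDVS
2: ✓ MOVVC  r0←0x6e
3: ✓ CMP  NZCV=1010
4: · ADDGE
5: · MOVGE
6: · SUBCC
7: ✓ CMP  NZCV=1010
8: · ADDEQ
9: · MOVVS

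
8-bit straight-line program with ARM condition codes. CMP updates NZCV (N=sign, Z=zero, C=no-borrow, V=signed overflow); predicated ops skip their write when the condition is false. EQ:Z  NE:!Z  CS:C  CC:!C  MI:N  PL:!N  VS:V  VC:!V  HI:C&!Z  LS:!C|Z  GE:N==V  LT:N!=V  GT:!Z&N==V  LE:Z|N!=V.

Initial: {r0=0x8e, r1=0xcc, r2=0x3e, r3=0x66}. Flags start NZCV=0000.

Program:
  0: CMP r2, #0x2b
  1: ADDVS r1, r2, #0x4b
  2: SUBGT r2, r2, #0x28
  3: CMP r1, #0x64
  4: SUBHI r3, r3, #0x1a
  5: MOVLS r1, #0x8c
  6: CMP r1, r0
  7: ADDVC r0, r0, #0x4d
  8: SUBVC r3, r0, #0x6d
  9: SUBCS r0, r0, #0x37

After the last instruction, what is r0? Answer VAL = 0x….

[0] flags=0010 → (cmp)
[1] flags=0010 VS?F → skip
[2] flags=0010 GT?T → r2=0x16
[3] flags=0011 → (cmp)
[4] flags=0011 HI?T → r3=0x4c
[5] flags=0011 LS?F → skip
[6] flags=0010 → (cmp)
[7] flags=0010 VC?T → r0=0xdb
[8] flags=0010 VC?T → r3=0x6e
[9] flags=0010 CS?T → r0=0xa4

VAL = 0xa4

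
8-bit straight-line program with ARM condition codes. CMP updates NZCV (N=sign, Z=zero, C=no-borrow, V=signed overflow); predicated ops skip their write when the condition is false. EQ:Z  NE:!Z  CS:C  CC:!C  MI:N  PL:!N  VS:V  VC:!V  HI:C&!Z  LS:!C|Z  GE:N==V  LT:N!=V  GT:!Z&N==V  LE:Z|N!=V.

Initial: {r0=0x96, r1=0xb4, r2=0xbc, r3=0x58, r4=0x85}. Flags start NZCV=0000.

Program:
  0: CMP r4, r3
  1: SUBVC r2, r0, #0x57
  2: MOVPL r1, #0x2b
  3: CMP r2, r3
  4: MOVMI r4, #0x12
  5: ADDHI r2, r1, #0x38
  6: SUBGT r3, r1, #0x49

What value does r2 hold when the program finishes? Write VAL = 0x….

VAL = 0x63

0: ✓ CMP  NZCV=0011
1: · SUBVC
2: ✓ MOVPL  r1←0x2b
3: ✓ CMP  NZCV=0011
4: · MOVMI
5: ✓ ADDHI  r2←0x63
6: · SUBGT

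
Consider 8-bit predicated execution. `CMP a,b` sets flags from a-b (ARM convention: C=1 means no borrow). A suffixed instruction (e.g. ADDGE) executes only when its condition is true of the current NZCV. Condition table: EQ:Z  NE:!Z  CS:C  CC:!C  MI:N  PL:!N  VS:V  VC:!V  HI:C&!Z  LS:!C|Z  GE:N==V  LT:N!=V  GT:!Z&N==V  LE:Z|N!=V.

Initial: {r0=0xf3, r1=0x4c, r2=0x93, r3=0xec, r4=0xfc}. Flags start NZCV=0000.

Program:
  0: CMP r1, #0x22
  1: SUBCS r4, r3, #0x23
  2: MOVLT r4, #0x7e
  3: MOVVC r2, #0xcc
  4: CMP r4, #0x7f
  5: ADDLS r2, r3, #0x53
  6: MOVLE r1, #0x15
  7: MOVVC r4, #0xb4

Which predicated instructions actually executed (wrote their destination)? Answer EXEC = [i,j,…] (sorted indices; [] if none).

EXEC = [1,3,6]

[0] flags=0010 → (cmp)
[1] flags=0010 CS?T → r4=0xc9
[2] flags=0010 LT?F → skip
[3] flags=0010 VC?T → r2=0xcc
[4] flags=0011 → (cmp)
[5] flags=0011 LS?F → skip
[6] flags=0011 LE?T → r1=0x15
[7] flags=0011 VC?F → skip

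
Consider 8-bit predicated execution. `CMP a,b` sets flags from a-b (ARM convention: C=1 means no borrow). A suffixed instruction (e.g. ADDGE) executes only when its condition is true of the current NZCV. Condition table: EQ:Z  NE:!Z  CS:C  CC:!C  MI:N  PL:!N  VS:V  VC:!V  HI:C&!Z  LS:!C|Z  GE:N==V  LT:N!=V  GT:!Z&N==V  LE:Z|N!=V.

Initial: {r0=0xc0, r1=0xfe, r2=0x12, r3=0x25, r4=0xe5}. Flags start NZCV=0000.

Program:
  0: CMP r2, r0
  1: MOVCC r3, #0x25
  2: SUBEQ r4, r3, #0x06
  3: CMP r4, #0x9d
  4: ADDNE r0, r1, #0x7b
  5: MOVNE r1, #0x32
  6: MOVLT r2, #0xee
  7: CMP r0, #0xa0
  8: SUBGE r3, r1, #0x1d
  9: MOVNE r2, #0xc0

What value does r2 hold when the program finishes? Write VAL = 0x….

[0] flags=0000 → (cmp)
[1] flags=0000 CC?T → r3=0x25
[2] flags=0000 EQ?F → skip
[3] flags=0010 → (cmp)
[4] flags=0010 NE?T → r0=0x79
[5] flags=0010 NE?T → r1=0x32
[6] flags=0010 LT?F → skip
[7] flags=1001 → (cmp)
[8] flags=1001 GE?T → r3=0x15
[9] flags=1001 NE?T → r2=0xc0

VAL = 0xc0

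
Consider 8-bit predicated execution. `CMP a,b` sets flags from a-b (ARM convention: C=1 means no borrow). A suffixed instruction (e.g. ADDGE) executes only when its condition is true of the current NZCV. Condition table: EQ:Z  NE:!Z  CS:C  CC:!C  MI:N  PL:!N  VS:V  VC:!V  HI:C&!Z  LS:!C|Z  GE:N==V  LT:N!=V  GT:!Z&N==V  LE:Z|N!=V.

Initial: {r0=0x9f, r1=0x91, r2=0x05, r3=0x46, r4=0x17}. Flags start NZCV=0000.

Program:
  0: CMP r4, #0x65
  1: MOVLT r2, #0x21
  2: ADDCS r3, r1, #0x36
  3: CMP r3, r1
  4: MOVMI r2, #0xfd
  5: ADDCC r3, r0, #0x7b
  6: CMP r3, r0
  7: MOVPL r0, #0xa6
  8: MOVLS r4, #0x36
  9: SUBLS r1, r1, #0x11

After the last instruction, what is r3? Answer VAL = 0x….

VAL = 0x1a

[0] flags=1000 → (cmp)
[1] flags=1000 LT?T → r2=0x21
[2] flags=1000 CS?F → skip
[3] flags=1001 → (cmp)
[4] flags=1001 MI?T → r2=0xfd
[5] flags=1001 CC?T → r3=0x1a
[6] flags=0000 → (cmp)
[7] flags=0000 PL?T → r0=0xa6
[8] flags=0000 LS?T → r4=0x36
[9] flags=0000 LS?T → r1=0x80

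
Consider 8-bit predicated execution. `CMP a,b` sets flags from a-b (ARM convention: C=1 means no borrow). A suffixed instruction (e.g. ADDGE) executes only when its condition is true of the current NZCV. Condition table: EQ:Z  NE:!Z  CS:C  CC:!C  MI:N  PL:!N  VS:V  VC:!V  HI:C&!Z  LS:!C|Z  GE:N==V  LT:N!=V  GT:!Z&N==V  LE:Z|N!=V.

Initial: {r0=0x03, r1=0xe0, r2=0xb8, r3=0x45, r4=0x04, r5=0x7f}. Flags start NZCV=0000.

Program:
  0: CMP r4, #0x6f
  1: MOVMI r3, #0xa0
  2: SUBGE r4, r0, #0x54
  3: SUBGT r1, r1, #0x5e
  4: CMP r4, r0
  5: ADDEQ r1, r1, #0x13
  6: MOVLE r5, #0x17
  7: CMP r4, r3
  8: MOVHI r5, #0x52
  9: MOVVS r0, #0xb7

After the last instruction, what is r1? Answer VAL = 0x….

VAL = 0xe0

[0] flags=1000 → (cmp)
[1] flags=1000 MI?T → r3=0xa0
[2] flags=1000 GE?F → skip
[3] flags=1000 GT?F → skip
[4] flags=0010 → (cmp)
[5] flags=0010 EQ?F → skip
[6] flags=0010 LE?F → skip
[7] flags=0000 → (cmp)
[8] flags=0000 HI?F → skip
[9] flags=0000 VS?F → skip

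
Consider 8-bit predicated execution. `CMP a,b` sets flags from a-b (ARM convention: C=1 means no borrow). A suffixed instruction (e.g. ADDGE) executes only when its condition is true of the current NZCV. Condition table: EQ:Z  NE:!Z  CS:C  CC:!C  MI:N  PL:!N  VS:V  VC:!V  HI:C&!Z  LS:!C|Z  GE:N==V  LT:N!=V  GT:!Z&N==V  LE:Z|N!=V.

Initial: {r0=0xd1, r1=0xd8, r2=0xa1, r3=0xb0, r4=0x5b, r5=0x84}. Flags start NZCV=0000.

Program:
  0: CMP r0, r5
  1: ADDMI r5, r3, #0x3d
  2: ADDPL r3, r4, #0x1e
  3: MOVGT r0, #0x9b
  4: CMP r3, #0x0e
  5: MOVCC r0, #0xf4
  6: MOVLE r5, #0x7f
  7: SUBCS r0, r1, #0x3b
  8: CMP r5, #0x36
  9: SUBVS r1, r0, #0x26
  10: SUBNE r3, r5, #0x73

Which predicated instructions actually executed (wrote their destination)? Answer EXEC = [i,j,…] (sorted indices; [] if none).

0: ✓ CMP  NZCV=0010
1: · ADDMI
2: ✓ ADDPL  r3←0x79
3: ✓ MOVGT  r0←0x9b
4: ✓ CMP  NZCV=0010
5: · MOVCC
6: · MOVLE
7: ✓ SUBCS  r0←0x9d
8: ✓ CMP  NZCV=0011
9: ✓ SUBVS  r1←0x77
10: ✓ SUBNE  r3←0x11

EXEC = [2,3,7,9,10]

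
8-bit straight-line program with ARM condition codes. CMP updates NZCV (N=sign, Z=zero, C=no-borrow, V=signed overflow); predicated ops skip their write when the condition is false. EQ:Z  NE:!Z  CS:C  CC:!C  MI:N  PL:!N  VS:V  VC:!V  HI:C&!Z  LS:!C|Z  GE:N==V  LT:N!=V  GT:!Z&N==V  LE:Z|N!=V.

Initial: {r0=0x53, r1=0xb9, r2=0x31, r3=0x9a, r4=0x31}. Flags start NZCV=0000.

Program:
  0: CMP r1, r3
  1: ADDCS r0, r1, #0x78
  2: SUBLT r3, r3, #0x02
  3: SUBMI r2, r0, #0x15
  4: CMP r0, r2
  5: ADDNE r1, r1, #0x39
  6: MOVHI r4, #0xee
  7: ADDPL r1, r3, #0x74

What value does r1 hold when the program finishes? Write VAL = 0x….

[0] flags=0010 → (cmp)
[1] flags=0010 CS?T → r0=0x31
[2] flags=0010 LT?F → skip
[3] flags=0010 MI?F → skip
[4] flags=0110 → (cmp)
[5] flags=0110 NE?F → skip
[6] flags=0110 HI?F → skip
[7] flags=0110 PL?T → r1=0x0e

VAL = 0x0e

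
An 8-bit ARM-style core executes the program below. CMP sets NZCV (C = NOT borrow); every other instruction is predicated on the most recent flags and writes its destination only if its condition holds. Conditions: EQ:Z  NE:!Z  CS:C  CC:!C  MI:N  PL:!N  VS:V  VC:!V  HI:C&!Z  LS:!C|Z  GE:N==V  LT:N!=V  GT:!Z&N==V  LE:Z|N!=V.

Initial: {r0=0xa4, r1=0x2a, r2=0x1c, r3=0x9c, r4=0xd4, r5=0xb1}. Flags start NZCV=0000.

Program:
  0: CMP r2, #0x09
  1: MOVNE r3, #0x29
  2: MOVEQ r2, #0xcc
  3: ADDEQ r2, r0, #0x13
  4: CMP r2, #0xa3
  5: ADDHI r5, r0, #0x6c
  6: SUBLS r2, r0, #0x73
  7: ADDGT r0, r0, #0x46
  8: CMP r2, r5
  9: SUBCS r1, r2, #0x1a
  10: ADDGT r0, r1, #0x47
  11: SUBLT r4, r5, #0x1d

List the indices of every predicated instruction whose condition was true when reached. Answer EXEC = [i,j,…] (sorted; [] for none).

EXEC = [1,6,7,10]

[0] flags=0010 → (cmp)
[1] flags=0010 NE?T → r3=0x29
[2] flags=0010 EQ?F → skip
[3] flags=0010 EQ?F → skip
[4] flags=0000 → (cmp)
[5] flags=0000 HI?F → skip
[6] flags=0000 LS?T → r2=0x31
[7] flags=0000 GT?T → r0=0xea
[8] flags=1001 → (cmp)
[9] flags=1001 CS?F → skip
[10] flags=1001 GT?T → r0=0x71
[11] flags=1001 LT?F → skip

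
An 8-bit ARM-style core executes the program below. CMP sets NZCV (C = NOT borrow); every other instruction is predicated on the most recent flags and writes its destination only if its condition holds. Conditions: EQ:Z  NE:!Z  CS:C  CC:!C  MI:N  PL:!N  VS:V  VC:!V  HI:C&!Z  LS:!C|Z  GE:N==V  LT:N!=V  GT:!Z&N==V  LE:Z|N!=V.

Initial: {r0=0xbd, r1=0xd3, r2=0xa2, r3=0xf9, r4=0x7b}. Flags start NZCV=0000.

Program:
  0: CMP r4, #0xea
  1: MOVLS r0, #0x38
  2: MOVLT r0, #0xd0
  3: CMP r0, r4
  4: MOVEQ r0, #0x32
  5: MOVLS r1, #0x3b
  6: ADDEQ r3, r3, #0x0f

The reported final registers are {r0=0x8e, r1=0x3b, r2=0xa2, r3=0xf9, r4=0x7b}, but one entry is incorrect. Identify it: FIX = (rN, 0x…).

FIX = (r0, 0x38)

[0] flags=1001 → (cmp)
[1] flags=1001 LS?T → r0=0x38
[2] flags=1001 LT?F → skip
[3] flags=1000 → (cmp)
[4] flags=1000 EQ?F → skip
[5] flags=1000 LS?T → r1=0x3b
[6] flags=1000 EQ?F → skip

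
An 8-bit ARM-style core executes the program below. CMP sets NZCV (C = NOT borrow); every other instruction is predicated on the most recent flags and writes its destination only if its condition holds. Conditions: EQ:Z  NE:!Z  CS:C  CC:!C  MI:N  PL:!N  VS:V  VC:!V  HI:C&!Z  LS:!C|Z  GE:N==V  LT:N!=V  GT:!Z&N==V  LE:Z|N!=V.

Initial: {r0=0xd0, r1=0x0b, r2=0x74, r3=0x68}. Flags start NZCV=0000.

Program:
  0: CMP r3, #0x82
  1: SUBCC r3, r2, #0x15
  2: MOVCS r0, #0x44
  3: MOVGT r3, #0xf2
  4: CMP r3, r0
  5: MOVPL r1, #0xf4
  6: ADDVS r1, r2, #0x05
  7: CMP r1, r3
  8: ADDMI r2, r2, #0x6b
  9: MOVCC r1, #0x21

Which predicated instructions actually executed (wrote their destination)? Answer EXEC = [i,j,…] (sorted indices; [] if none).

0: ✓ CMP  NZCV=1001
1: ✓ SUBCC  r3←0x5f
2: · MOVCS
3: ✓ MOVGT  r3←0xf2
4: ✓ CMP  NZCV=0010
5: ✓ MOVPL  r1←0xf4
6: · ADDVS
7: ✓ CMP  NZCV=0010
8: · ADDMI
9: · MOVCC

EXEC = [1,3,5]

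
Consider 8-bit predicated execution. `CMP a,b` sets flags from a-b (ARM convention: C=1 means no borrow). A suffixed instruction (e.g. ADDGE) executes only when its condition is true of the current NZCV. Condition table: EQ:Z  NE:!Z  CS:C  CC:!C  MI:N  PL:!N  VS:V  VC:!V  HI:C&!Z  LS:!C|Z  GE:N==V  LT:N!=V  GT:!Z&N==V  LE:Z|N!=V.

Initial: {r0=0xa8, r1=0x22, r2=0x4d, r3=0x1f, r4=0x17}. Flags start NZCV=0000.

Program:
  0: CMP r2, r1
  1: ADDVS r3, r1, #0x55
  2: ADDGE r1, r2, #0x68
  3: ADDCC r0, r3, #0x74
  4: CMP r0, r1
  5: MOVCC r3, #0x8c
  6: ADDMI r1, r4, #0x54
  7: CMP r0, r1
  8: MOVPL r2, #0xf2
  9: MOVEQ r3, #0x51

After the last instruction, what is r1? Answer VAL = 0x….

VAL = 0x6b

[0] flags=0010 → (cmp)
[1] flags=0010 VS?F → skip
[2] flags=0010 GE?T → r1=0xb5
[3] flags=0010 CC?F → skip
[4] flags=1000 → (cmp)
[5] flags=1000 CC?T → r3=0x8c
[6] flags=1000 MI?T → r1=0x6b
[7] flags=0011 → (cmp)
[8] flags=0011 PL?T → r2=0xf2
[9] flags=0011 EQ?F → skip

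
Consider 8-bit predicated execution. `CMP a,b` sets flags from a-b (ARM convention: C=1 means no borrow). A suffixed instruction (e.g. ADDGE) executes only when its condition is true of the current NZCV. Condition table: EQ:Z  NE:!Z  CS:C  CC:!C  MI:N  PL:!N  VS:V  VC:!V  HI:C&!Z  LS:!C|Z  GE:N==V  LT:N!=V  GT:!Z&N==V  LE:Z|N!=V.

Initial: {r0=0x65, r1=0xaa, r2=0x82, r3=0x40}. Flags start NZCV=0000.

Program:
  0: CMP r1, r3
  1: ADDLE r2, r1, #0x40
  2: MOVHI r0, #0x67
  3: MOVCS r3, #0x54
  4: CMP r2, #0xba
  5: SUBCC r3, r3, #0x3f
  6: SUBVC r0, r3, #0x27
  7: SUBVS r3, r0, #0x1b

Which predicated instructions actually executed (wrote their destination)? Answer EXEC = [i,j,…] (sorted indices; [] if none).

[0] flags=0011 → (cmp)
[1] flags=0011 LE?T → r2=0xea
[2] flags=0011 HI?T → r0=0x67
[3] flags=0011 CS?T → r3=0x54
[4] flags=0010 → (cmp)
[5] flags=0010 CC?F → skip
[6] flags=0010 VC?T → r0=0x2d
[7] flags=0010 VS?F → skip

EXEC = [1,2,3,6]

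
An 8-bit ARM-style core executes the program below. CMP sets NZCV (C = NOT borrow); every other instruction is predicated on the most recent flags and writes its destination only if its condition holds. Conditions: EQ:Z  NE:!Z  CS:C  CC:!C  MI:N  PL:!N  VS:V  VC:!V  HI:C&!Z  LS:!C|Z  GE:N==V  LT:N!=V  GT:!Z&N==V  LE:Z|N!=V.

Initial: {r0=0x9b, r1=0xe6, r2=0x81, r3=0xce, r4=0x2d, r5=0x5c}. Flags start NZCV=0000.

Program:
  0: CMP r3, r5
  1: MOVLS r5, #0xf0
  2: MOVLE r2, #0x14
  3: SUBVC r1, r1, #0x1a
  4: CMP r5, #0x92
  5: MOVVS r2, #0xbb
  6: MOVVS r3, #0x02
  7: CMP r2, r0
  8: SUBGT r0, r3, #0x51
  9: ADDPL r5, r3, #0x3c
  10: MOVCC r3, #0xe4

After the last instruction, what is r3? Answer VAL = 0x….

0: ✓ CMP  NZCV=0011
1: · MOVLS
2: ✓ MOVLE  r2←0x14
3: · SUBVC
4: ✓ CMP  NZCV=1001
5: ✓ MOVVS  r2←0xbb
6: ✓ MOVVS  r3←0x02
7: ✓ CMP  NZCV=0010
8: ✓ SUBGT  r0←0xb1
9: ✓ ADDPL  r5←0x3e
10: · MOVCC

VAL = 0x02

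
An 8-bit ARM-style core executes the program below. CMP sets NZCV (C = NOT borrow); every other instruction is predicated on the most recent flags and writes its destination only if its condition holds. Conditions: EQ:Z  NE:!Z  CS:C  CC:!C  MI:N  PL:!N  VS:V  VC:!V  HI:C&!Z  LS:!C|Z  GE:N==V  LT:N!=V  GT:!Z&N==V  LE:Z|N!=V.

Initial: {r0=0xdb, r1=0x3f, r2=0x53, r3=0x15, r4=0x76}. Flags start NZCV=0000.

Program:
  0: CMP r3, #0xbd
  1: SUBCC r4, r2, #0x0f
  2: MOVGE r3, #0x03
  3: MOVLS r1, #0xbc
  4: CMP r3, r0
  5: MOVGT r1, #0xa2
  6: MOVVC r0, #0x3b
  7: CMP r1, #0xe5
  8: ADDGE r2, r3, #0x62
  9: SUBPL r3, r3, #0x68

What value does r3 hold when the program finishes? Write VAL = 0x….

0: ✓ CMP  NZCV=0000
1: ✓ SUBCC  r4←0x44
2: ✓ MOVGE  r3←0x03
3: ✓ MOVLS  r1←0xbc
4: ✓ CMP  NZCV=0000
5: ✓ MOVGT  r1←0xa2
6: ✓ MOVVC  r0←0x3b
7: ✓ CMP  NZCV=1000
8: · ADDGE
9: · SUBPL

VAL = 0x03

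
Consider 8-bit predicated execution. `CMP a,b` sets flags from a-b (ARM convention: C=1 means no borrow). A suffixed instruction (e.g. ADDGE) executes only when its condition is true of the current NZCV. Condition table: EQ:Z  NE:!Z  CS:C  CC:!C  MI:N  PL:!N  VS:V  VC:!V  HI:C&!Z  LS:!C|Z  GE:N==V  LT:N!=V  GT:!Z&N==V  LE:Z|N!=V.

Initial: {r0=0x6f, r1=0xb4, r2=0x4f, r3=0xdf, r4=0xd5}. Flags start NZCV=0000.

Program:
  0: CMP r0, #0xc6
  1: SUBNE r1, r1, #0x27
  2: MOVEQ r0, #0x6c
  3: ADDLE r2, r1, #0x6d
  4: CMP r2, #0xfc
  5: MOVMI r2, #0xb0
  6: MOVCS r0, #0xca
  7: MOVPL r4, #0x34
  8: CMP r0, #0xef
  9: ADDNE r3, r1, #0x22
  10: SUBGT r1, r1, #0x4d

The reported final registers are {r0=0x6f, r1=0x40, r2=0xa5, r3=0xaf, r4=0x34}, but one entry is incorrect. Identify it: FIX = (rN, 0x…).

FIX = (r2, 0x4f)

0: ✓ CMP  NZCV=1001
1: ✓ SUBNE  r1←0x8d
2: · MOVEQ
3: · ADDLE
4: ✓ CMP  NZCV=0000
5: · MOVMI
6: · MOVCS
7: ✓ MOVPL  r4←0x34
8: ✓ CMP  NZCV=1001
9: ✓ ADDNE  r3←0xaf
10: ✓ SUBGT  r1←0x40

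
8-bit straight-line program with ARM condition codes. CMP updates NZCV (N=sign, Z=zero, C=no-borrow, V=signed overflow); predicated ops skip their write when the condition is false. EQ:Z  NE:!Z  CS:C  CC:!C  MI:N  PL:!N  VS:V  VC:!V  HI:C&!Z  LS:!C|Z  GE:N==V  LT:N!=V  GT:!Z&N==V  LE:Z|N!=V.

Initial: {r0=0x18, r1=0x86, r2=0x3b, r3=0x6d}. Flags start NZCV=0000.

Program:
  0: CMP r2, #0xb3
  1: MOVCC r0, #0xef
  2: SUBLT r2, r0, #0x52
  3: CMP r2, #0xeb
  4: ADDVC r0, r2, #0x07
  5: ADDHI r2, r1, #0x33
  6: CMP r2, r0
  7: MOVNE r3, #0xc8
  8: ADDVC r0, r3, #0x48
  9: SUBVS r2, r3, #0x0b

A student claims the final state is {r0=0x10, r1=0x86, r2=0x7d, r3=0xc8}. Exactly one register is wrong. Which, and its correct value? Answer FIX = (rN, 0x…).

[0] flags=1001 → (cmp)
[1] flags=1001 CC?T → r0=0xef
[2] flags=1001 LT?F → skip
[3] flags=0000 → (cmp)
[4] flags=0000 VC?T → r0=0x42
[5] flags=0000 HI?F → skip
[6] flags=1000 → (cmp)
[7] flags=1000 NE?T → r3=0xc8
[8] flags=1000 VC?T → r0=0x10
[9] flags=1000 VS?F → skip

FIX = (r2, 0x3b)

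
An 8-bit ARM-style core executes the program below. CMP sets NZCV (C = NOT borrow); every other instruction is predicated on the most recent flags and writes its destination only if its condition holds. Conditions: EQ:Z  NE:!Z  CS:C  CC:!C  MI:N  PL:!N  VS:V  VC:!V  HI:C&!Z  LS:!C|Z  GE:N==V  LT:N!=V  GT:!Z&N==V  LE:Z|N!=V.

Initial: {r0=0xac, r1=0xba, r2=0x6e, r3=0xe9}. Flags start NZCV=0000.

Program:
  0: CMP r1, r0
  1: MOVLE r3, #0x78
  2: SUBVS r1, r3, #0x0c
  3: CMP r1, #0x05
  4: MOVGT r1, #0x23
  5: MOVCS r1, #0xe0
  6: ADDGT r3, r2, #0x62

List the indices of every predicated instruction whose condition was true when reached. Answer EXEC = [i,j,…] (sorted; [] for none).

0: ✓ CMP  NZCV=0010
1: · MOVLE
2: · SUBVS
3: ✓ CMP  NZCV=1010
4: · MOVGT
5: ✓ MOVCS  r1←0xe0
6: · ADDGT

EXEC = [5]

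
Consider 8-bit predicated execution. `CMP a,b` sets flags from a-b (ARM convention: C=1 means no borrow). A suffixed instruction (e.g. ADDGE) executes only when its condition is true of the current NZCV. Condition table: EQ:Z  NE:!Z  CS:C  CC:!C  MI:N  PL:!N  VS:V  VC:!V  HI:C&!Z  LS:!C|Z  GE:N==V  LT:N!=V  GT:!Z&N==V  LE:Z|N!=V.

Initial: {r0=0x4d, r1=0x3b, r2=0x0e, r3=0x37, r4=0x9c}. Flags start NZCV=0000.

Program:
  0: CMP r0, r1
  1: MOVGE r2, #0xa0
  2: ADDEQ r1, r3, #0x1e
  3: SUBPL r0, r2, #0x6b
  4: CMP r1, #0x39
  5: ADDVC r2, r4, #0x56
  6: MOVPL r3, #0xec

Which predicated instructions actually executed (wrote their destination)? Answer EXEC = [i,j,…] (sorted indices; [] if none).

EXEC = [1,3,5,6]

0: ✓ CMP  NZCV=0010
1: ✓ MOVGE  r2←0xa0
2: · ADDEQ
3: ✓ SUBPL  r0←0x35
4: ✓ CMP  NZCV=0010
5: ✓ ADDVC  r2←0xf2
6: ✓ MOVPL  r3←0xec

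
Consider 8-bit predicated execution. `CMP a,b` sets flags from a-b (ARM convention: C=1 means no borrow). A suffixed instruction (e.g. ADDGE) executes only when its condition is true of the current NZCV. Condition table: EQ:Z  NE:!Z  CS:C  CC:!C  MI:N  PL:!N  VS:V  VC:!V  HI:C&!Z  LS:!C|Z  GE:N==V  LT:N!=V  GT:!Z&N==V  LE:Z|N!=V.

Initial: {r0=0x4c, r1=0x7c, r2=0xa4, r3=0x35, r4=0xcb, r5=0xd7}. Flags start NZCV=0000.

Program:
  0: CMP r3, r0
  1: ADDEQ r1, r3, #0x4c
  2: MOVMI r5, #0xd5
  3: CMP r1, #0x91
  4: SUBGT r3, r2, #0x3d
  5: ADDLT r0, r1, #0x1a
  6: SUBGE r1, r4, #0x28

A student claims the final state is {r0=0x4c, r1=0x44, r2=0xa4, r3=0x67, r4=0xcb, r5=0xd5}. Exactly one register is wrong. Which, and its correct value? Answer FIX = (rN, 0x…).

FIX = (r1, 0xa3)

0: ✓ CMP  NZCV=1000
1: · ADDEQ
2: ✓ MOVMI  r5←0xd5
3: ✓ CMP  NZCV=1001
4: ✓ SUBGT  r3←0x67
5: · ADDLT
6: ✓ SUBGE  r1←0xa3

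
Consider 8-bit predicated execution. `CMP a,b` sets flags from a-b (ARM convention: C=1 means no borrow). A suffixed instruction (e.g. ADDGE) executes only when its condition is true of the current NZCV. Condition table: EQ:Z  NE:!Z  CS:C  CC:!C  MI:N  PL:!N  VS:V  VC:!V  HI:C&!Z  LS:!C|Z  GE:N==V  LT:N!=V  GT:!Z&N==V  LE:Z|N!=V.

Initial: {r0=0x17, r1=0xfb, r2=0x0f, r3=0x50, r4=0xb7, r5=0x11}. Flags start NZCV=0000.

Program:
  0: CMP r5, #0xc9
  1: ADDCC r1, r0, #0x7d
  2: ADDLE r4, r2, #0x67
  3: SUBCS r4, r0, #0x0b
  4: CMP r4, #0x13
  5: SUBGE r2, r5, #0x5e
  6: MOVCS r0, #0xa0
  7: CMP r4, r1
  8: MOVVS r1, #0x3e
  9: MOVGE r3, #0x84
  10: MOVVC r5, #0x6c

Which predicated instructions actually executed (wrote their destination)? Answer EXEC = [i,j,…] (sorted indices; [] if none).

EXEC = [1,6,9,10]

0: ✓ CMP  NZCV=0000
1: ✓ ADDCC  r1←0x94
2: · ADDLE
3: · SUBCS
4: ✓ CMP  NZCV=1010
5: · SUBGE
6: ✓ MOVCS  r0←0xa0
7: ✓ CMP  NZCV=0010
8: · MOVVS
9: ✓ MOVGE  r3←0x84
10: ✓ MOVVC  r5←0x6c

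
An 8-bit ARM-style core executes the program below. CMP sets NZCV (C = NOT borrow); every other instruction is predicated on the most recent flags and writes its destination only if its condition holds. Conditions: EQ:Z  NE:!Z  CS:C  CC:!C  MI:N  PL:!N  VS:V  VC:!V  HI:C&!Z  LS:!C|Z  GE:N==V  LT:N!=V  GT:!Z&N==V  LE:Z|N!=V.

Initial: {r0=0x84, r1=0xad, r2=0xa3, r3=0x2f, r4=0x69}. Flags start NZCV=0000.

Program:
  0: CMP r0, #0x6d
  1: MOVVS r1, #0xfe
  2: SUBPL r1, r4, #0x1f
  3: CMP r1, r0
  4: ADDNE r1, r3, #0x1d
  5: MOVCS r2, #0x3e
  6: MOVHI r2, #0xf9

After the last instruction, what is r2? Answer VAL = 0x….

[0] flags=0011 → (cmp)
[1] flags=0011 VS?T → r1=0xfe
[2] flags=0011 PL?T → r1=0x4a
[3] flags=1001 → (cmp)
[4] flags=1001 NE?T → r1=0x4c
[5] flags=1001 CS?F → skip
[6] flags=1001 HI?F → skip

VAL = 0xa3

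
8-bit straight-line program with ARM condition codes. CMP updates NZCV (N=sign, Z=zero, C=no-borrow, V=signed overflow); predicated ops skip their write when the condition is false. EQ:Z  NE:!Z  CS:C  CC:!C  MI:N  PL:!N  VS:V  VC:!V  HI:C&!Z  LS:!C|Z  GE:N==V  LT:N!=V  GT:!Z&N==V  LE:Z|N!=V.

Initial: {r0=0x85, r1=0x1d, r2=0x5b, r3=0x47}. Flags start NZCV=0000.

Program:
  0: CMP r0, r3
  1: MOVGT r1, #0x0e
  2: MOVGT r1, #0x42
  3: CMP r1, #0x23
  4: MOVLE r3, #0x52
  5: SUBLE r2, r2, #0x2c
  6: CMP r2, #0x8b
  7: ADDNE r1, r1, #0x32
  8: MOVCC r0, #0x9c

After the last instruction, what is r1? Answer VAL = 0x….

VAL = 0x4f

0: ✓ CMP  NZCV=0011
1: · MOVGT
2: · MOVGT
3: ✓ CMP  NZCV=1000
4: ✓ MOVLE  r3←0x52
5: ✓ SUBLE  r2←0x2f
6: ✓ CMP  NZCV=1001
7: ✓ ADDNE  r1←0x4f
8: ✓ MOVCC  r0←0x9c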